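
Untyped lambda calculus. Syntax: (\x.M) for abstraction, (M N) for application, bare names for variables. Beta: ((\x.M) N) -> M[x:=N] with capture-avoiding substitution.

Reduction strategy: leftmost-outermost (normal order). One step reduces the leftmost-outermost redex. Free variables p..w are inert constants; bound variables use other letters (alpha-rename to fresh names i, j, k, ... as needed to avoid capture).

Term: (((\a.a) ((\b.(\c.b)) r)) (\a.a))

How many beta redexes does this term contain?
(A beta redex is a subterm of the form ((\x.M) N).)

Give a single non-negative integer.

Answer: 2

Derivation:
Term: (((\a.a) ((\b.(\c.b)) r)) (\a.a))
  Redex: ((\a.a) ((\b.(\c.b)) r))
  Redex: ((\b.(\c.b)) r)
Total redexes: 2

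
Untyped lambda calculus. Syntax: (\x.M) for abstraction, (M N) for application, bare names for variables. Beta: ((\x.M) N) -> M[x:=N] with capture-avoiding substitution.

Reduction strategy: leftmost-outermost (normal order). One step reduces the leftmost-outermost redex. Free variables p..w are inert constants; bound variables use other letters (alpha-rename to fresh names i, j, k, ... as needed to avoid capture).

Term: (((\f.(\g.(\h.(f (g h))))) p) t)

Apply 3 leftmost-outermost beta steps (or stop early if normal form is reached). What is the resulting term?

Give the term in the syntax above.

Answer: (\h.(p (t h)))

Derivation:
Step 0: (((\f.(\g.(\h.(f (g h))))) p) t)
Step 1: ((\g.(\h.(p (g h)))) t)
Step 2: (\h.(p (t h)))
Step 3: (normal form reached)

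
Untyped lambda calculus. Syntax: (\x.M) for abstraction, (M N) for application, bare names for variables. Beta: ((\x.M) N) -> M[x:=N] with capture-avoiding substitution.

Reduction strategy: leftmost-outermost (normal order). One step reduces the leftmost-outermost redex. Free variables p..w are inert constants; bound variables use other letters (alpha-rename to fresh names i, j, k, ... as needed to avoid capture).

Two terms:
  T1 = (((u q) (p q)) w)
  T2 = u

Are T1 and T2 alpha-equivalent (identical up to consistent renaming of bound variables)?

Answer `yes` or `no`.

Term 1: (((u q) (p q)) w)
Term 2: u
Alpha-equivalence: compare structure up to binder renaming.
Result: False

Answer: no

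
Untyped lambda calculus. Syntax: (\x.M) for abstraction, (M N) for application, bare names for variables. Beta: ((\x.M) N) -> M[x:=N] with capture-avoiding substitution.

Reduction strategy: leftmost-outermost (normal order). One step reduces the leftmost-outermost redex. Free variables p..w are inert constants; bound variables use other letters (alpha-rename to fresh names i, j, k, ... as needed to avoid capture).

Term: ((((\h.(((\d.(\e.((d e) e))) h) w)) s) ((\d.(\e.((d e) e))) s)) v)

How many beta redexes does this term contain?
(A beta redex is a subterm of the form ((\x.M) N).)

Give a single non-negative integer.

Term: ((((\h.(((\d.(\e.((d e) e))) h) w)) s) ((\d.(\e.((d e) e))) s)) v)
  Redex: ((\h.(((\d.(\e.((d e) e))) h) w)) s)
  Redex: ((\d.(\e.((d e) e))) h)
  Redex: ((\d.(\e.((d e) e))) s)
Total redexes: 3

Answer: 3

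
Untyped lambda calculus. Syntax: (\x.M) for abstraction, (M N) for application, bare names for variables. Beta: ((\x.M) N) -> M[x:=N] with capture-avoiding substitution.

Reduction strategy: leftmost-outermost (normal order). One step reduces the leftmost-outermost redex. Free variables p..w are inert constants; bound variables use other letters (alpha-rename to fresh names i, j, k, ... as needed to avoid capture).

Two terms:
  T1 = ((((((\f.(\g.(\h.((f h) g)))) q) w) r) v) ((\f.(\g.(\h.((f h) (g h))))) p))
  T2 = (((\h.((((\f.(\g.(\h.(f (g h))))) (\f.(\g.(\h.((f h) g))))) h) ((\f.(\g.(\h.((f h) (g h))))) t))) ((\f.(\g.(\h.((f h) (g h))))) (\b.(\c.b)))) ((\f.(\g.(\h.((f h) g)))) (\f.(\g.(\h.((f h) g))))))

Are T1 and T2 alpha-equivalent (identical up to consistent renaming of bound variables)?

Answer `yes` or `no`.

Answer: no

Derivation:
Term 1: ((((((\f.(\g.(\h.((f h) g)))) q) w) r) v) ((\f.(\g.(\h.((f h) (g h))))) p))
Term 2: (((\h.((((\f.(\g.(\h.(f (g h))))) (\f.(\g.(\h.((f h) g))))) h) ((\f.(\g.(\h.((f h) (g h))))) t))) ((\f.(\g.(\h.((f h) (g h))))) (\b.(\c.b)))) ((\f.(\g.(\h.((f h) g)))) (\f.(\g.(\h.((f h) g))))))
Alpha-equivalence: compare structure up to binder renaming.
Result: False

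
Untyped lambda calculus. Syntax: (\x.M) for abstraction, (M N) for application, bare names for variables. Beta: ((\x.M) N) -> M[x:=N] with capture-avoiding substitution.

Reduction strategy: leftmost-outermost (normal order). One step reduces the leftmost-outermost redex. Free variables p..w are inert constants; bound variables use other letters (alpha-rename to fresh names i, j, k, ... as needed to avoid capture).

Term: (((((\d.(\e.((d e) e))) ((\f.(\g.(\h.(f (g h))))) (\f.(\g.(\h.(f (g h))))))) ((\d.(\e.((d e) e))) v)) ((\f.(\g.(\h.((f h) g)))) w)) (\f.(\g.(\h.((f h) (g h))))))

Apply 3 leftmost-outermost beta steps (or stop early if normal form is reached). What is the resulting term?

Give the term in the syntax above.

Answer: (((((\g.(\h.((\f.(\g.(\h.(f (g h))))) (g h)))) ((\d.(\e.((d e) e))) v)) ((\d.(\e.((d e) e))) v)) ((\f.(\g.(\h.((f h) g)))) w)) (\f.(\g.(\h.((f h) (g h))))))

Derivation:
Step 0: (((((\d.(\e.((d e) e))) ((\f.(\g.(\h.(f (g h))))) (\f.(\g.(\h.(f (g h))))))) ((\d.(\e.((d e) e))) v)) ((\f.(\g.(\h.((f h) g)))) w)) (\f.(\g.(\h.((f h) (g h))))))
Step 1: ((((\e.((((\f.(\g.(\h.(f (g h))))) (\f.(\g.(\h.(f (g h)))))) e) e)) ((\d.(\e.((d e) e))) v)) ((\f.(\g.(\h.((f h) g)))) w)) (\f.(\g.(\h.((f h) (g h))))))
Step 2: ((((((\f.(\g.(\h.(f (g h))))) (\f.(\g.(\h.(f (g h)))))) ((\d.(\e.((d e) e))) v)) ((\d.(\e.((d e) e))) v)) ((\f.(\g.(\h.((f h) g)))) w)) (\f.(\g.(\h.((f h) (g h))))))
Step 3: (((((\g.(\h.((\f.(\g.(\h.(f (g h))))) (g h)))) ((\d.(\e.((d e) e))) v)) ((\d.(\e.((d e) e))) v)) ((\f.(\g.(\h.((f h) g)))) w)) (\f.(\g.(\h.((f h) (g h))))))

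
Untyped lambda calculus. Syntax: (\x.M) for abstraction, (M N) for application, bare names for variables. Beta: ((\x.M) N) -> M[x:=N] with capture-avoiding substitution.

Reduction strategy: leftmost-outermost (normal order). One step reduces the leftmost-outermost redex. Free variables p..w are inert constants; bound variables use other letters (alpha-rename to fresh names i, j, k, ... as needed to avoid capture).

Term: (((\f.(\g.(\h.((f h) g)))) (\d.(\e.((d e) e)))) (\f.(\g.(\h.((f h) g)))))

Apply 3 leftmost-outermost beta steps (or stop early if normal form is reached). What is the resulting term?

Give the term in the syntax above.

Step 0: (((\f.(\g.(\h.((f h) g)))) (\d.(\e.((d e) e)))) (\f.(\g.(\h.((f h) g)))))
Step 1: ((\g.(\h.(((\d.(\e.((d e) e))) h) g))) (\f.(\g.(\h.((f h) g)))))
Step 2: (\h.(((\d.(\e.((d e) e))) h) (\f.(\g.(\h.((f h) g))))))
Step 3: (\h.((\e.((h e) e)) (\f.(\g.(\h.((f h) g))))))

Answer: (\h.((\e.((h e) e)) (\f.(\g.(\h.((f h) g))))))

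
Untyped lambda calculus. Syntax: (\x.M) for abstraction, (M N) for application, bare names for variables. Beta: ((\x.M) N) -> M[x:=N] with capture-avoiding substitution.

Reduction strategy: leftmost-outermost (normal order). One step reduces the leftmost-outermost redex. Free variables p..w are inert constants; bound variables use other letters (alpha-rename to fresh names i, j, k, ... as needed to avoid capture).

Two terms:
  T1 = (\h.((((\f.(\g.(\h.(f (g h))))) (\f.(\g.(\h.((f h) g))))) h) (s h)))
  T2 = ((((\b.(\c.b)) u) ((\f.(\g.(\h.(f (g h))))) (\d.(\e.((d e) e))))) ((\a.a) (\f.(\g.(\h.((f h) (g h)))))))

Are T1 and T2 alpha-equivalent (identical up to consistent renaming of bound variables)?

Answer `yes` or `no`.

Answer: no

Derivation:
Term 1: (\h.((((\f.(\g.(\h.(f (g h))))) (\f.(\g.(\h.((f h) g))))) h) (s h)))
Term 2: ((((\b.(\c.b)) u) ((\f.(\g.(\h.(f (g h))))) (\d.(\e.((d e) e))))) ((\a.a) (\f.(\g.(\h.((f h) (g h)))))))
Alpha-equivalence: compare structure up to binder renaming.
Result: False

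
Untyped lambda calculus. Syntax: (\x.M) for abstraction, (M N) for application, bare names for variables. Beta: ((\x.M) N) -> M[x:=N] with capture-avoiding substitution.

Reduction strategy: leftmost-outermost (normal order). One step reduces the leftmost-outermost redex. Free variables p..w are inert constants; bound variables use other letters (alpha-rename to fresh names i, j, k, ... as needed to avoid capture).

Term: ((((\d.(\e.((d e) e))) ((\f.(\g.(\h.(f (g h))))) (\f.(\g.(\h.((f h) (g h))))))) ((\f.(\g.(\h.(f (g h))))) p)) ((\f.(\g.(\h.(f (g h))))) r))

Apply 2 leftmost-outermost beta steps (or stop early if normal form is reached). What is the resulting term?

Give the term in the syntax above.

Step 0: ((((\d.(\e.((d e) e))) ((\f.(\g.(\h.(f (g h))))) (\f.(\g.(\h.((f h) (g h))))))) ((\f.(\g.(\h.(f (g h))))) p)) ((\f.(\g.(\h.(f (g h))))) r))
Step 1: (((\e.((((\f.(\g.(\h.(f (g h))))) (\f.(\g.(\h.((f h) (g h)))))) e) e)) ((\f.(\g.(\h.(f (g h))))) p)) ((\f.(\g.(\h.(f (g h))))) r))
Step 2: (((((\f.(\g.(\h.(f (g h))))) (\f.(\g.(\h.((f h) (g h)))))) ((\f.(\g.(\h.(f (g h))))) p)) ((\f.(\g.(\h.(f (g h))))) p)) ((\f.(\g.(\h.(f (g h))))) r))

Answer: (((((\f.(\g.(\h.(f (g h))))) (\f.(\g.(\h.((f h) (g h)))))) ((\f.(\g.(\h.(f (g h))))) p)) ((\f.(\g.(\h.(f (g h))))) p)) ((\f.(\g.(\h.(f (g h))))) r))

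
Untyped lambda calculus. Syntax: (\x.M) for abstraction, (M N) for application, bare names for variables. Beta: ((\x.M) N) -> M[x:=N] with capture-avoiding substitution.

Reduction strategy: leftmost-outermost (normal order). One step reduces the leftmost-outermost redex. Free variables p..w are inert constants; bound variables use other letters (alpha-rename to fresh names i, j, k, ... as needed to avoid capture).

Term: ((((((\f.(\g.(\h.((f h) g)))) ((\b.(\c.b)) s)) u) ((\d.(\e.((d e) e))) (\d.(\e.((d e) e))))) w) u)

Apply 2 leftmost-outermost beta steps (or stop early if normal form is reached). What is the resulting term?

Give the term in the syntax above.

Answer: ((((\h.((((\b.(\c.b)) s) h) u)) ((\d.(\e.((d e) e))) (\d.(\e.((d e) e))))) w) u)

Derivation:
Step 0: ((((((\f.(\g.(\h.((f h) g)))) ((\b.(\c.b)) s)) u) ((\d.(\e.((d e) e))) (\d.(\e.((d e) e))))) w) u)
Step 1: (((((\g.(\h.((((\b.(\c.b)) s) h) g))) u) ((\d.(\e.((d e) e))) (\d.(\e.((d e) e))))) w) u)
Step 2: ((((\h.((((\b.(\c.b)) s) h) u)) ((\d.(\e.((d e) e))) (\d.(\e.((d e) e))))) w) u)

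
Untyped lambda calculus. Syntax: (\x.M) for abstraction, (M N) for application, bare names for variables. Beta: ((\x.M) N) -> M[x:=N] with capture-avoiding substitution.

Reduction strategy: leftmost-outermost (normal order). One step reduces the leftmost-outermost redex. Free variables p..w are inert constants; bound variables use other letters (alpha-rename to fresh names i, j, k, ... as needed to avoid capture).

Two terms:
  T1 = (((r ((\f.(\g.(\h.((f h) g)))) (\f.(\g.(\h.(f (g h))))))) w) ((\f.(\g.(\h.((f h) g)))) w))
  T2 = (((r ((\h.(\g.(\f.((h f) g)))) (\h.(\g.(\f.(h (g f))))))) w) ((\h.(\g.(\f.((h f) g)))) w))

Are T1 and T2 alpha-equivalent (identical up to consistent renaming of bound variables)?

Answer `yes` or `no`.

Term 1: (((r ((\f.(\g.(\h.((f h) g)))) (\f.(\g.(\h.(f (g h))))))) w) ((\f.(\g.(\h.((f h) g)))) w))
Term 2: (((r ((\h.(\g.(\f.((h f) g)))) (\h.(\g.(\f.(h (g f))))))) w) ((\h.(\g.(\f.((h f) g)))) w))
Alpha-equivalence: compare structure up to binder renaming.
Result: True

Answer: yes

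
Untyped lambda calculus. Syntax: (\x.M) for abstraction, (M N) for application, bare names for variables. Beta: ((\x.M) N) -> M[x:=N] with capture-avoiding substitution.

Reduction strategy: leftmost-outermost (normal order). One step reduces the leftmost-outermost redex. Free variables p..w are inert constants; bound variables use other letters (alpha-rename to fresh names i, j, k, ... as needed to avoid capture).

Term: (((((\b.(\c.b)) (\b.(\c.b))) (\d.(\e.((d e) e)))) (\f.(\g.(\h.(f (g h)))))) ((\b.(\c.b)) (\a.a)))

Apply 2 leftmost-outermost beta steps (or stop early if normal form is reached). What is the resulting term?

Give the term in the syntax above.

Answer: (((\b.(\c.b)) (\f.(\g.(\h.(f (g h)))))) ((\b.(\c.b)) (\a.a)))

Derivation:
Step 0: (((((\b.(\c.b)) (\b.(\c.b))) (\d.(\e.((d e) e)))) (\f.(\g.(\h.(f (g h)))))) ((\b.(\c.b)) (\a.a)))
Step 1: ((((\c.(\b.(\c.b))) (\d.(\e.((d e) e)))) (\f.(\g.(\h.(f (g h)))))) ((\b.(\c.b)) (\a.a)))
Step 2: (((\b.(\c.b)) (\f.(\g.(\h.(f (g h)))))) ((\b.(\c.b)) (\a.a)))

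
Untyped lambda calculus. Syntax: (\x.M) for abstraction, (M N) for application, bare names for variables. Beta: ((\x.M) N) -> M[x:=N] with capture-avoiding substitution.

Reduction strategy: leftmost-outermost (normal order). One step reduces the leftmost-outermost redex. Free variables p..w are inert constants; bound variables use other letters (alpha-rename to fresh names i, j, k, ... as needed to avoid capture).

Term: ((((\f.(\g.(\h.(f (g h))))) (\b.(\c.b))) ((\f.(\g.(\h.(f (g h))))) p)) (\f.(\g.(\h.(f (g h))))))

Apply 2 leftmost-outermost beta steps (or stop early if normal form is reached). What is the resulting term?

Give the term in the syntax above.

Step 0: ((((\f.(\g.(\h.(f (g h))))) (\b.(\c.b))) ((\f.(\g.(\h.(f (g h))))) p)) (\f.(\g.(\h.(f (g h))))))
Step 1: (((\g.(\h.((\b.(\c.b)) (g h)))) ((\f.(\g.(\h.(f (g h))))) p)) (\f.(\g.(\h.(f (g h))))))
Step 2: ((\h.((\b.(\c.b)) (((\f.(\g.(\h.(f (g h))))) p) h))) (\f.(\g.(\h.(f (g h))))))

Answer: ((\h.((\b.(\c.b)) (((\f.(\g.(\h.(f (g h))))) p) h))) (\f.(\g.(\h.(f (g h))))))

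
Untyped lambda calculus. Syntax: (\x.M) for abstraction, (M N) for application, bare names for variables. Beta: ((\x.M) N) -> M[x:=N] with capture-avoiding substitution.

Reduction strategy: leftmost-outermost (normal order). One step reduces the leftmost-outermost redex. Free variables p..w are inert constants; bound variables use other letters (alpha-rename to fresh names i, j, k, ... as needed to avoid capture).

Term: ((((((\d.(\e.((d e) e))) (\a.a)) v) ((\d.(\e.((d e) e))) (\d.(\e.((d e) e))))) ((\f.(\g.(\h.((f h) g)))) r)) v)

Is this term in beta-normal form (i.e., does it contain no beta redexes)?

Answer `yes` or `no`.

Term: ((((((\d.(\e.((d e) e))) (\a.a)) v) ((\d.(\e.((d e) e))) (\d.(\e.((d e) e))))) ((\f.(\g.(\h.((f h) g)))) r)) v)
Found 3 beta redex(es).

Answer: no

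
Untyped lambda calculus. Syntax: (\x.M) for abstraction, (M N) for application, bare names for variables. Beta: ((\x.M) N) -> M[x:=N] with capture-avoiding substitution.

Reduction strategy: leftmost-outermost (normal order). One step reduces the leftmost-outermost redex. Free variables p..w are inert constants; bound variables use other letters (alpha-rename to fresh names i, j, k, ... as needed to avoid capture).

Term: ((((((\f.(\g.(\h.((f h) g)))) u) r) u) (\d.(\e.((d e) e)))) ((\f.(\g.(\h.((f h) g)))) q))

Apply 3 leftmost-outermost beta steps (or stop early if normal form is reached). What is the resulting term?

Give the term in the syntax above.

Step 0: ((((((\f.(\g.(\h.((f h) g)))) u) r) u) (\d.(\e.((d e) e)))) ((\f.(\g.(\h.((f h) g)))) q))
Step 1: (((((\g.(\h.((u h) g))) r) u) (\d.(\e.((d e) e)))) ((\f.(\g.(\h.((f h) g)))) q))
Step 2: ((((\h.((u h) r)) u) (\d.(\e.((d e) e)))) ((\f.(\g.(\h.((f h) g)))) q))
Step 3: ((((u u) r) (\d.(\e.((d e) e)))) ((\f.(\g.(\h.((f h) g)))) q))

Answer: ((((u u) r) (\d.(\e.((d e) e)))) ((\f.(\g.(\h.((f h) g)))) q))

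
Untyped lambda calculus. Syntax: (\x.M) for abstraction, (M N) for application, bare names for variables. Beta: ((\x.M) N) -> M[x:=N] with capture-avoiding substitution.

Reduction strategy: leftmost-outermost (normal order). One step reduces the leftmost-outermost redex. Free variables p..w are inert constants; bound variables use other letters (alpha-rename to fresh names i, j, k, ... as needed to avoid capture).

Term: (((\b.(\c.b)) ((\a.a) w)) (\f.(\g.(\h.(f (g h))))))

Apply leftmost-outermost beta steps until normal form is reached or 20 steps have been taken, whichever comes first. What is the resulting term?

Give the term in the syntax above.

Step 0: (((\b.(\c.b)) ((\a.a) w)) (\f.(\g.(\h.(f (g h))))))
Step 1: ((\c.((\a.a) w)) (\f.(\g.(\h.(f (g h))))))
Step 2: ((\a.a) w)
Step 3: w

Answer: w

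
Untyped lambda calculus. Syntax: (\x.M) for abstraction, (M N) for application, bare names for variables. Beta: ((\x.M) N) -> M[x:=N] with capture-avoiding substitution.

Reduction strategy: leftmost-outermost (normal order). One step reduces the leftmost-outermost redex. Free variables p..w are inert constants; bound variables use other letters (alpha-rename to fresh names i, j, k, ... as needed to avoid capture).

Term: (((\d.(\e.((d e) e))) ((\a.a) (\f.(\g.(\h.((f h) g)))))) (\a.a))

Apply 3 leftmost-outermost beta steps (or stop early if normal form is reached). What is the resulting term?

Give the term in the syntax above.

Answer: (((\f.(\g.(\h.((f h) g)))) (\a.a)) (\a.a))

Derivation:
Step 0: (((\d.(\e.((d e) e))) ((\a.a) (\f.(\g.(\h.((f h) g)))))) (\a.a))
Step 1: ((\e.((((\a.a) (\f.(\g.(\h.((f h) g))))) e) e)) (\a.a))
Step 2: ((((\a.a) (\f.(\g.(\h.((f h) g))))) (\a.a)) (\a.a))
Step 3: (((\f.(\g.(\h.((f h) g)))) (\a.a)) (\a.a))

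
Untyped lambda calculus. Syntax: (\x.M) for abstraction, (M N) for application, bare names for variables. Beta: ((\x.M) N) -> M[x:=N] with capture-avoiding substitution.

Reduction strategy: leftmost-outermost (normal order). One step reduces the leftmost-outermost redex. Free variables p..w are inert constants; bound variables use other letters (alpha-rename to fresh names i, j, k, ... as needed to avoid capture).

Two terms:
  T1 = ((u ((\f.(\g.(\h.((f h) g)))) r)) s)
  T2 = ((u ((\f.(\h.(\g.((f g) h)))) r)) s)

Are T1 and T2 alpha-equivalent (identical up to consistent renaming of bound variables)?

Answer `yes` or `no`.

Answer: yes

Derivation:
Term 1: ((u ((\f.(\g.(\h.((f h) g)))) r)) s)
Term 2: ((u ((\f.(\h.(\g.((f g) h)))) r)) s)
Alpha-equivalence: compare structure up to binder renaming.
Result: True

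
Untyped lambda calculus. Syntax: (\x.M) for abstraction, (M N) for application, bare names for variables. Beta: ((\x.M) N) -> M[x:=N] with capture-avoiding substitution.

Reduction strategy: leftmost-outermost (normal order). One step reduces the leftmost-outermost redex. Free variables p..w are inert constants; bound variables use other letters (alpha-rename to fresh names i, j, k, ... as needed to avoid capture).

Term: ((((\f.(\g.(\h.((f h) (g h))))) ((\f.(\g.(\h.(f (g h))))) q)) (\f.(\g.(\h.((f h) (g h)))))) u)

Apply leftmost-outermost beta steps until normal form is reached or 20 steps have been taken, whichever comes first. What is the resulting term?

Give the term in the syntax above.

Answer: (q (u (\g.(\h.((u h) (g h))))))

Derivation:
Step 0: ((((\f.(\g.(\h.((f h) (g h))))) ((\f.(\g.(\h.(f (g h))))) q)) (\f.(\g.(\h.((f h) (g h)))))) u)
Step 1: (((\g.(\h.((((\f.(\g.(\h.(f (g h))))) q) h) (g h)))) (\f.(\g.(\h.((f h) (g h)))))) u)
Step 2: ((\h.((((\f.(\g.(\h.(f (g h))))) q) h) ((\f.(\g.(\h.((f h) (g h))))) h))) u)
Step 3: ((((\f.(\g.(\h.(f (g h))))) q) u) ((\f.(\g.(\h.((f h) (g h))))) u))
Step 4: (((\g.(\h.(q (g h)))) u) ((\f.(\g.(\h.((f h) (g h))))) u))
Step 5: ((\h.(q (u h))) ((\f.(\g.(\h.((f h) (g h))))) u))
Step 6: (q (u ((\f.(\g.(\h.((f h) (g h))))) u)))
Step 7: (q (u (\g.(\h.((u h) (g h))))))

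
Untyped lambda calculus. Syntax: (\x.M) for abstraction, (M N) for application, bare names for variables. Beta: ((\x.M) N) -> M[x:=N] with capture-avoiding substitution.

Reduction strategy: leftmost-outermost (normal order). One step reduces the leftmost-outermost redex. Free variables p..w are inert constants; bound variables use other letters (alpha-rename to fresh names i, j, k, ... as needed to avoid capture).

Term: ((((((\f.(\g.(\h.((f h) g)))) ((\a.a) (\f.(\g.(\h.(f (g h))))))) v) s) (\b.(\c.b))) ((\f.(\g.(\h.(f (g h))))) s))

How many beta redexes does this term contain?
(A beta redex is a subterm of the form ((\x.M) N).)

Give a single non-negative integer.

Answer: 3

Derivation:
Term: ((((((\f.(\g.(\h.((f h) g)))) ((\a.a) (\f.(\g.(\h.(f (g h))))))) v) s) (\b.(\c.b))) ((\f.(\g.(\h.(f (g h))))) s))
  Redex: ((\f.(\g.(\h.((f h) g)))) ((\a.a) (\f.(\g.(\h.(f (g h)))))))
  Redex: ((\a.a) (\f.(\g.(\h.(f (g h))))))
  Redex: ((\f.(\g.(\h.(f (g h))))) s)
Total redexes: 3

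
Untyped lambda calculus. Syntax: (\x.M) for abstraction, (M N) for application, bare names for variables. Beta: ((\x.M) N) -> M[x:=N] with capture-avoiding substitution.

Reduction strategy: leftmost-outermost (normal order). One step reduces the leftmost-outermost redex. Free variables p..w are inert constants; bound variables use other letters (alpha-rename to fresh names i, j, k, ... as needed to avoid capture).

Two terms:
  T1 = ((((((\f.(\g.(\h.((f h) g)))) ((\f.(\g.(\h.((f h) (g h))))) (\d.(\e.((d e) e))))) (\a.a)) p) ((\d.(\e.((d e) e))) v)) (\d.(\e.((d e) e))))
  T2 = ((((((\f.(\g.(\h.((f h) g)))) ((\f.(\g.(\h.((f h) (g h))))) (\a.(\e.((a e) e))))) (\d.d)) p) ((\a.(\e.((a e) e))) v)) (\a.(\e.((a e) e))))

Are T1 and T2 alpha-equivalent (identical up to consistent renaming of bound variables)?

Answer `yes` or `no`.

Answer: yes

Derivation:
Term 1: ((((((\f.(\g.(\h.((f h) g)))) ((\f.(\g.(\h.((f h) (g h))))) (\d.(\e.((d e) e))))) (\a.a)) p) ((\d.(\e.((d e) e))) v)) (\d.(\e.((d e) e))))
Term 2: ((((((\f.(\g.(\h.((f h) g)))) ((\f.(\g.(\h.((f h) (g h))))) (\a.(\e.((a e) e))))) (\d.d)) p) ((\a.(\e.((a e) e))) v)) (\a.(\e.((a e) e))))
Alpha-equivalence: compare structure up to binder renaming.
Result: True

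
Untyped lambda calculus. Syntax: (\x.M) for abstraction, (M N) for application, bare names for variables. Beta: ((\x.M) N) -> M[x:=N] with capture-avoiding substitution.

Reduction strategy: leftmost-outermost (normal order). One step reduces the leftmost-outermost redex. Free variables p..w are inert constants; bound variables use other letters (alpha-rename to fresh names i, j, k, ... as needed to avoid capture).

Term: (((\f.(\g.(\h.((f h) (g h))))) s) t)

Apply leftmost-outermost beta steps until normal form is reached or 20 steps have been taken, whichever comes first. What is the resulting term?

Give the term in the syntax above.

Step 0: (((\f.(\g.(\h.((f h) (g h))))) s) t)
Step 1: ((\g.(\h.((s h) (g h)))) t)
Step 2: (\h.((s h) (t h)))

Answer: (\h.((s h) (t h)))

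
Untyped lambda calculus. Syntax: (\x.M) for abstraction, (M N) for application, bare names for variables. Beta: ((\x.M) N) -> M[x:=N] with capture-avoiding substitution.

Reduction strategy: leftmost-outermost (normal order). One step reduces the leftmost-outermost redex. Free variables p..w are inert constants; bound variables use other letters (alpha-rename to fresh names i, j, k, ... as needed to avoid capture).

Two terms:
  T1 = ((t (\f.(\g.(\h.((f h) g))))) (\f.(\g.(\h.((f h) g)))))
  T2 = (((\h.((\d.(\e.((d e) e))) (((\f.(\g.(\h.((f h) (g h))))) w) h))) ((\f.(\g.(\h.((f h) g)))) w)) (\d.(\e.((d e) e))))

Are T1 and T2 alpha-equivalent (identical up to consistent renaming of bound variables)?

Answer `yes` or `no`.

Answer: no

Derivation:
Term 1: ((t (\f.(\g.(\h.((f h) g))))) (\f.(\g.(\h.((f h) g)))))
Term 2: (((\h.((\d.(\e.((d e) e))) (((\f.(\g.(\h.((f h) (g h))))) w) h))) ((\f.(\g.(\h.((f h) g)))) w)) (\d.(\e.((d e) e))))
Alpha-equivalence: compare structure up to binder renaming.
Result: False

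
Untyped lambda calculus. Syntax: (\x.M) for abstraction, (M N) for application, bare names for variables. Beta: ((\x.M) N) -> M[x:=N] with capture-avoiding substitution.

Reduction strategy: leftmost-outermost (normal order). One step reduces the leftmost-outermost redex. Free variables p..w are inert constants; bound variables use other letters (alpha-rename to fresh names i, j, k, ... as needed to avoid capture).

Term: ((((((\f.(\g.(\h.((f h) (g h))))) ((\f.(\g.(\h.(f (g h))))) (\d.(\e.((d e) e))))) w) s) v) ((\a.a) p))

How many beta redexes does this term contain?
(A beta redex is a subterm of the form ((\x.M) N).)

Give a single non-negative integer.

Term: ((((((\f.(\g.(\h.((f h) (g h))))) ((\f.(\g.(\h.(f (g h))))) (\d.(\e.((d e) e))))) w) s) v) ((\a.a) p))
  Redex: ((\f.(\g.(\h.((f h) (g h))))) ((\f.(\g.(\h.(f (g h))))) (\d.(\e.((d e) e)))))
  Redex: ((\f.(\g.(\h.(f (g h))))) (\d.(\e.((d e) e))))
  Redex: ((\a.a) p)
Total redexes: 3

Answer: 3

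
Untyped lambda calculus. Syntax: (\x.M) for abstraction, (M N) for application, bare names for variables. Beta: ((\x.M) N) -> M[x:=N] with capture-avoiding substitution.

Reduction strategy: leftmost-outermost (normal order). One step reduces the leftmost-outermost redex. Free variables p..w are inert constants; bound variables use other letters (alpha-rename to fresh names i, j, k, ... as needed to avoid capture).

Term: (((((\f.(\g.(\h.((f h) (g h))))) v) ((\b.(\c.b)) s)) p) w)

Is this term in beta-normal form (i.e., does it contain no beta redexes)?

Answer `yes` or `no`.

Answer: no

Derivation:
Term: (((((\f.(\g.(\h.((f h) (g h))))) v) ((\b.(\c.b)) s)) p) w)
Found 2 beta redex(es).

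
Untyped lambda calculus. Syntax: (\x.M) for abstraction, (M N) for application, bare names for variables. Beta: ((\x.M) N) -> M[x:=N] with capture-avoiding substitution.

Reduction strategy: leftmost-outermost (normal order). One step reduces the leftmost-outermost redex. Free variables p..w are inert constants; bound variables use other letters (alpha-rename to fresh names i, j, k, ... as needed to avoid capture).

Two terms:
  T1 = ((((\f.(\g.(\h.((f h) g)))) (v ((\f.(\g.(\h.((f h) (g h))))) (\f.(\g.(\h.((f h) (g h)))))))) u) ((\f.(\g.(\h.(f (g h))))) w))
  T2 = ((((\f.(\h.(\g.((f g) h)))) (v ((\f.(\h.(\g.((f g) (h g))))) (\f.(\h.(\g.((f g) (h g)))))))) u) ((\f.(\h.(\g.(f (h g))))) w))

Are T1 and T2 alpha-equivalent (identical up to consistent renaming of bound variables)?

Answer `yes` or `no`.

Term 1: ((((\f.(\g.(\h.((f h) g)))) (v ((\f.(\g.(\h.((f h) (g h))))) (\f.(\g.(\h.((f h) (g h)))))))) u) ((\f.(\g.(\h.(f (g h))))) w))
Term 2: ((((\f.(\h.(\g.((f g) h)))) (v ((\f.(\h.(\g.((f g) (h g))))) (\f.(\h.(\g.((f g) (h g)))))))) u) ((\f.(\h.(\g.(f (h g))))) w))
Alpha-equivalence: compare structure up to binder renaming.
Result: True

Answer: yes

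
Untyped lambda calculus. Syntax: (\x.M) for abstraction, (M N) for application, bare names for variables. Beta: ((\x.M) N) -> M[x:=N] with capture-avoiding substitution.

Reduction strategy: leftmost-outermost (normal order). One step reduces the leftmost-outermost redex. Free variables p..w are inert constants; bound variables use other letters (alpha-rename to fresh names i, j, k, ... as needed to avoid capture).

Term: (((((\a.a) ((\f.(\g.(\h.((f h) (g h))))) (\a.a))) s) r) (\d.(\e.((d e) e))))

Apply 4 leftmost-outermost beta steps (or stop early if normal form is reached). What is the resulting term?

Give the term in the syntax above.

Step 0: (((((\a.a) ((\f.(\g.(\h.((f h) (g h))))) (\a.a))) s) r) (\d.(\e.((d e) e))))
Step 1: (((((\f.(\g.(\h.((f h) (g h))))) (\a.a)) s) r) (\d.(\e.((d e) e))))
Step 2: ((((\g.(\h.(((\a.a) h) (g h)))) s) r) (\d.(\e.((d e) e))))
Step 3: (((\h.(((\a.a) h) (s h))) r) (\d.(\e.((d e) e))))
Step 4: ((((\a.a) r) (s r)) (\d.(\e.((d e) e))))

Answer: ((((\a.a) r) (s r)) (\d.(\e.((d e) e))))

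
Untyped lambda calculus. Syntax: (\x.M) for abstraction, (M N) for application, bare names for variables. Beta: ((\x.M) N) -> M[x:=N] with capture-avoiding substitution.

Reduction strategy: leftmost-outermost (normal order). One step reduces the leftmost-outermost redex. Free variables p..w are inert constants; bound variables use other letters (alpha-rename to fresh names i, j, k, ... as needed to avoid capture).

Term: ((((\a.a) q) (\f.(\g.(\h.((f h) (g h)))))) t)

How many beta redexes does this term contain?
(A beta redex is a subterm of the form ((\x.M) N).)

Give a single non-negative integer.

Term: ((((\a.a) q) (\f.(\g.(\h.((f h) (g h)))))) t)
  Redex: ((\a.a) q)
Total redexes: 1

Answer: 1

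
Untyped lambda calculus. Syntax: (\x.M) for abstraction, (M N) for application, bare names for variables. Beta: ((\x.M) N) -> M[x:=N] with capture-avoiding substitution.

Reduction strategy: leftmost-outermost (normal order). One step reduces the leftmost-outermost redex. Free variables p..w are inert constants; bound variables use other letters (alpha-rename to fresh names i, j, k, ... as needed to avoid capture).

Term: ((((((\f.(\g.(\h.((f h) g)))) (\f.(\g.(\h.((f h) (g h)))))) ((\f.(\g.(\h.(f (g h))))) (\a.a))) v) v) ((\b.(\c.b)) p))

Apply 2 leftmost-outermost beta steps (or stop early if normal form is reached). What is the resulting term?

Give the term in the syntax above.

Answer: ((((\h.(((\f.(\g.(\h.((f h) (g h))))) h) ((\f.(\g.(\h.(f (g h))))) (\a.a)))) v) v) ((\b.(\c.b)) p))

Derivation:
Step 0: ((((((\f.(\g.(\h.((f h) g)))) (\f.(\g.(\h.((f h) (g h)))))) ((\f.(\g.(\h.(f (g h))))) (\a.a))) v) v) ((\b.(\c.b)) p))
Step 1: (((((\g.(\h.(((\f.(\g.(\h.((f h) (g h))))) h) g))) ((\f.(\g.(\h.(f (g h))))) (\a.a))) v) v) ((\b.(\c.b)) p))
Step 2: ((((\h.(((\f.(\g.(\h.((f h) (g h))))) h) ((\f.(\g.(\h.(f (g h))))) (\a.a)))) v) v) ((\b.(\c.b)) p))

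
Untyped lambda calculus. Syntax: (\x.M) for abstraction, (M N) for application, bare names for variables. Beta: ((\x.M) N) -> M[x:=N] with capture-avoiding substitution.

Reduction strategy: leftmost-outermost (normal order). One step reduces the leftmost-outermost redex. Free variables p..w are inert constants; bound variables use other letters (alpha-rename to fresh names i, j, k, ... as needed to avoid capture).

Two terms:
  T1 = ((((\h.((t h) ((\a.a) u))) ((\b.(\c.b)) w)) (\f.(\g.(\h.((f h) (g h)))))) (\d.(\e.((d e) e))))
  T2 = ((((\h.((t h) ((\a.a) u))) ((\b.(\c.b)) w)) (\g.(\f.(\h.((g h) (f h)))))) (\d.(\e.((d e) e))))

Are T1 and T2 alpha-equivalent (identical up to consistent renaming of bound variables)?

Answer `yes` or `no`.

Answer: yes

Derivation:
Term 1: ((((\h.((t h) ((\a.a) u))) ((\b.(\c.b)) w)) (\f.(\g.(\h.((f h) (g h)))))) (\d.(\e.((d e) e))))
Term 2: ((((\h.((t h) ((\a.a) u))) ((\b.(\c.b)) w)) (\g.(\f.(\h.((g h) (f h)))))) (\d.(\e.((d e) e))))
Alpha-equivalence: compare structure up to binder renaming.
Result: True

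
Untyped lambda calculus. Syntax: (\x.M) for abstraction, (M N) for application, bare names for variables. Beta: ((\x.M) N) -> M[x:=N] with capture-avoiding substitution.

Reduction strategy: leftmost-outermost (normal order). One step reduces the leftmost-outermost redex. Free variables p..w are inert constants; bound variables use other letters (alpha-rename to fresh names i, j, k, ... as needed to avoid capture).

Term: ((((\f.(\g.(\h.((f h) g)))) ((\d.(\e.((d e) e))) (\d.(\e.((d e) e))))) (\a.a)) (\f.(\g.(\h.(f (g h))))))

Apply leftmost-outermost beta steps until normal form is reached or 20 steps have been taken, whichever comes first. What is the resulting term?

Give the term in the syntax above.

Step 0: ((((\f.(\g.(\h.((f h) g)))) ((\d.(\e.((d e) e))) (\d.(\e.((d e) e))))) (\a.a)) (\f.(\g.(\h.(f (g h))))))
Step 1: (((\g.(\h.((((\d.(\e.((d e) e))) (\d.(\e.((d e) e)))) h) g))) (\a.a)) (\f.(\g.(\h.(f (g h))))))
Step 2: ((\h.((((\d.(\e.((d e) e))) (\d.(\e.((d e) e)))) h) (\a.a))) (\f.(\g.(\h.(f (g h))))))
Step 3: ((((\d.(\e.((d e) e))) (\d.(\e.((d e) e)))) (\f.(\g.(\h.(f (g h)))))) (\a.a))
Step 4: (((\e.(((\d.(\e.((d e) e))) e) e)) (\f.(\g.(\h.(f (g h)))))) (\a.a))
Step 5: ((((\d.(\e.((d e) e))) (\f.(\g.(\h.(f (g h)))))) (\f.(\g.(\h.(f (g h)))))) (\a.a))
Step 6: (((\e.(((\f.(\g.(\h.(f (g h))))) e) e)) (\f.(\g.(\h.(f (g h)))))) (\a.a))
Step 7: ((((\f.(\g.(\h.(f (g h))))) (\f.(\g.(\h.(f (g h)))))) (\f.(\g.(\h.(f (g h)))))) (\a.a))
Step 8: (((\g.(\h.((\f.(\g.(\h.(f (g h))))) (g h)))) (\f.(\g.(\h.(f (g h)))))) (\a.a))
Step 9: ((\h.((\f.(\g.(\h.(f (g h))))) ((\f.(\g.(\h.(f (g h))))) h))) (\a.a))
Step 10: ((\f.(\g.(\h.(f (g h))))) ((\f.(\g.(\h.(f (g h))))) (\a.a)))
Step 11: (\g.(\h.(((\f.(\g.(\h.(f (g h))))) (\a.a)) (g h))))
Step 12: (\g.(\h.((\g.(\h.((\a.a) (g h)))) (g h))))
Step 13: (\g.(\h.(\i.((\a.a) ((g h) i)))))
Step 14: (\g.(\h.(\i.((g h) i))))

Answer: (\g.(\h.(\i.((g h) i))))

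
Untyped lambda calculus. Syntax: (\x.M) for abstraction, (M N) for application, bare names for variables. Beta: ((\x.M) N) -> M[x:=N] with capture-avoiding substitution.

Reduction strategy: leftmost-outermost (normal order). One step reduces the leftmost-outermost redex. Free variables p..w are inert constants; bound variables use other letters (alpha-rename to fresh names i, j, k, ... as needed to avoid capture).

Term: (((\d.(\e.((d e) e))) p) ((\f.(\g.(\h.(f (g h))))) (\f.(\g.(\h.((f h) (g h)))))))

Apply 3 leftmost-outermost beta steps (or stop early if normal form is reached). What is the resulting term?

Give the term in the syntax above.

Step 0: (((\d.(\e.((d e) e))) p) ((\f.(\g.(\h.(f (g h))))) (\f.(\g.(\h.((f h) (g h)))))))
Step 1: ((\e.((p e) e)) ((\f.(\g.(\h.(f (g h))))) (\f.(\g.(\h.((f h) (g h)))))))
Step 2: ((p ((\f.(\g.(\h.(f (g h))))) (\f.(\g.(\h.((f h) (g h))))))) ((\f.(\g.(\h.(f (g h))))) (\f.(\g.(\h.((f h) (g h)))))))
Step 3: ((p (\g.(\h.((\f.(\g.(\h.((f h) (g h))))) (g h))))) ((\f.(\g.(\h.(f (g h))))) (\f.(\g.(\h.((f h) (g h)))))))

Answer: ((p (\g.(\h.((\f.(\g.(\h.((f h) (g h))))) (g h))))) ((\f.(\g.(\h.(f (g h))))) (\f.(\g.(\h.((f h) (g h)))))))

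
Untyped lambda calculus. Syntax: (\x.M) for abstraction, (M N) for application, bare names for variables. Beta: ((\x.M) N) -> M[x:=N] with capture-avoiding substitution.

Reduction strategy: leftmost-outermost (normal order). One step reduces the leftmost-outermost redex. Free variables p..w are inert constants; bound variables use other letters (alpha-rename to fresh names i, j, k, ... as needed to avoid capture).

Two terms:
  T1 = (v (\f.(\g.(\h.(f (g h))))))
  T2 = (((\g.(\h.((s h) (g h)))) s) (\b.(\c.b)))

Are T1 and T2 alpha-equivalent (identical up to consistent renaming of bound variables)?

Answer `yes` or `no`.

Term 1: (v (\f.(\g.(\h.(f (g h))))))
Term 2: (((\g.(\h.((s h) (g h)))) s) (\b.(\c.b)))
Alpha-equivalence: compare structure up to binder renaming.
Result: False

Answer: no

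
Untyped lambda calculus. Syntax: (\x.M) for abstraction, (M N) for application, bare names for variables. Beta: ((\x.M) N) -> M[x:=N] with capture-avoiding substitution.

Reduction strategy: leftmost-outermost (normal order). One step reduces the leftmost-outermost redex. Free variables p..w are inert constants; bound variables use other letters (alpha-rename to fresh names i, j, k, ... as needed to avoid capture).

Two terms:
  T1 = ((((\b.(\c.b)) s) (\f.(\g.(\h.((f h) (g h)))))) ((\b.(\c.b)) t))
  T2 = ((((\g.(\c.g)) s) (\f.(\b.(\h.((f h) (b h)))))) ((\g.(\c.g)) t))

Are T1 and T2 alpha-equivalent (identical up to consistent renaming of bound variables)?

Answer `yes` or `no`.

Answer: yes

Derivation:
Term 1: ((((\b.(\c.b)) s) (\f.(\g.(\h.((f h) (g h)))))) ((\b.(\c.b)) t))
Term 2: ((((\g.(\c.g)) s) (\f.(\b.(\h.((f h) (b h)))))) ((\g.(\c.g)) t))
Alpha-equivalence: compare structure up to binder renaming.
Result: True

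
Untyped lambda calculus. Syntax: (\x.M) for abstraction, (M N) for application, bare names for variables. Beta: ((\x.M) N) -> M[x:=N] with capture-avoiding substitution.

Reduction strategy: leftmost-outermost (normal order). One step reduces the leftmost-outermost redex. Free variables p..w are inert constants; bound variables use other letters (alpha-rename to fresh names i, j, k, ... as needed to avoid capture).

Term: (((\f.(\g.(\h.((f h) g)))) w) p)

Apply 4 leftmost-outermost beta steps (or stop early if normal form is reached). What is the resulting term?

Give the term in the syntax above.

Step 0: (((\f.(\g.(\h.((f h) g)))) w) p)
Step 1: ((\g.(\h.((w h) g))) p)
Step 2: (\h.((w h) p))
Step 3: (normal form reached)

Answer: (\h.((w h) p))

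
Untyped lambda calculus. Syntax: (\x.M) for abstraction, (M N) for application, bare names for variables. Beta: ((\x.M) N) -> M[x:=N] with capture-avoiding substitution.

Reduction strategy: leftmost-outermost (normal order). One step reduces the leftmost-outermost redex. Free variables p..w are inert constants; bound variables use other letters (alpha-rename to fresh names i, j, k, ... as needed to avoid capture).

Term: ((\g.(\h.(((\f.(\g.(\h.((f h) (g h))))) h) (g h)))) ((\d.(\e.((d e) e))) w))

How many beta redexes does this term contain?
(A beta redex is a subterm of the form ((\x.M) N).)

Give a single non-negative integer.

Answer: 3

Derivation:
Term: ((\g.(\h.(((\f.(\g.(\h.((f h) (g h))))) h) (g h)))) ((\d.(\e.((d e) e))) w))
  Redex: ((\g.(\h.(((\f.(\g.(\h.((f h) (g h))))) h) (g h)))) ((\d.(\e.((d e) e))) w))
  Redex: ((\f.(\g.(\h.((f h) (g h))))) h)
  Redex: ((\d.(\e.((d e) e))) w)
Total redexes: 3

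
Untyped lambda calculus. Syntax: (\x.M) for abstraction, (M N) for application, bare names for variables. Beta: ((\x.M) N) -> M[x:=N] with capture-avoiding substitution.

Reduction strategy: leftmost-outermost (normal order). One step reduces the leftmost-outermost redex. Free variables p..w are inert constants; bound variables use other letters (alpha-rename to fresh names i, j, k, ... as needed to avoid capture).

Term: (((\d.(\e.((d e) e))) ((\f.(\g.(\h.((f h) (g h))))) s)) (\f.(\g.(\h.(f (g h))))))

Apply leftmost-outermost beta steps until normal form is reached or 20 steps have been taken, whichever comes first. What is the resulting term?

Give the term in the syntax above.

Step 0: (((\d.(\e.((d e) e))) ((\f.(\g.(\h.((f h) (g h))))) s)) (\f.(\g.(\h.(f (g h))))))
Step 1: ((\e.((((\f.(\g.(\h.((f h) (g h))))) s) e) e)) (\f.(\g.(\h.(f (g h))))))
Step 2: ((((\f.(\g.(\h.((f h) (g h))))) s) (\f.(\g.(\h.(f (g h)))))) (\f.(\g.(\h.(f (g h))))))
Step 3: (((\g.(\h.((s h) (g h)))) (\f.(\g.(\h.(f (g h)))))) (\f.(\g.(\h.(f (g h))))))
Step 4: ((\h.((s h) ((\f.(\g.(\h.(f (g h))))) h))) (\f.(\g.(\h.(f (g h))))))
Step 5: ((s (\f.(\g.(\h.(f (g h)))))) ((\f.(\g.(\h.(f (g h))))) (\f.(\g.(\h.(f (g h)))))))
Step 6: ((s (\f.(\g.(\h.(f (g h)))))) (\g.(\h.((\f.(\g.(\h.(f (g h))))) (g h)))))
Step 7: ((s (\f.(\g.(\h.(f (g h)))))) (\g.(\h.(\i.(\j.((g h) (i j)))))))

Answer: ((s (\f.(\g.(\h.(f (g h)))))) (\g.(\h.(\i.(\j.((g h) (i j)))))))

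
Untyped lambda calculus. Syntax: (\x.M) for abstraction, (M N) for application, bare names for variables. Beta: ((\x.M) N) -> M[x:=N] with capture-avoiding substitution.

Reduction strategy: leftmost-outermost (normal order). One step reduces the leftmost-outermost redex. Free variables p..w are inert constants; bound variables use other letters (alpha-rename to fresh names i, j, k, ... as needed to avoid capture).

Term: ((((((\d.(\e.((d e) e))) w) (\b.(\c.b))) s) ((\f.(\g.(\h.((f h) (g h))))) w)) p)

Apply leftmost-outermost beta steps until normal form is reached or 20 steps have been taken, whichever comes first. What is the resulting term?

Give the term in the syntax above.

Answer: (((((w (\b.(\c.b))) (\b.(\c.b))) s) (\g.(\h.((w h) (g h))))) p)

Derivation:
Step 0: ((((((\d.(\e.((d e) e))) w) (\b.(\c.b))) s) ((\f.(\g.(\h.((f h) (g h))))) w)) p)
Step 1: (((((\e.((w e) e)) (\b.(\c.b))) s) ((\f.(\g.(\h.((f h) (g h))))) w)) p)
Step 2: (((((w (\b.(\c.b))) (\b.(\c.b))) s) ((\f.(\g.(\h.((f h) (g h))))) w)) p)
Step 3: (((((w (\b.(\c.b))) (\b.(\c.b))) s) (\g.(\h.((w h) (g h))))) p)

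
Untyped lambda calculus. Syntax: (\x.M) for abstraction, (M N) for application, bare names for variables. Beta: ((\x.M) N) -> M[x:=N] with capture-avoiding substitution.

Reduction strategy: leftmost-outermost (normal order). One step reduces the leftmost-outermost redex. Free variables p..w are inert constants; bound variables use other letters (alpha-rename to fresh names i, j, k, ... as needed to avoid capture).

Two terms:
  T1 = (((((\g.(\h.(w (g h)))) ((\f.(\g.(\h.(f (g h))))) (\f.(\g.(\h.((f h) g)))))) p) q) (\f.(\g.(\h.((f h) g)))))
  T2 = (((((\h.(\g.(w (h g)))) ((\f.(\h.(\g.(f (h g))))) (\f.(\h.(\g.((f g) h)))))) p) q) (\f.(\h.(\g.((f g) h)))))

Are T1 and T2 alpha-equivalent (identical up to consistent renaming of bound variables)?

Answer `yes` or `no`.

Answer: yes

Derivation:
Term 1: (((((\g.(\h.(w (g h)))) ((\f.(\g.(\h.(f (g h))))) (\f.(\g.(\h.((f h) g)))))) p) q) (\f.(\g.(\h.((f h) g)))))
Term 2: (((((\h.(\g.(w (h g)))) ((\f.(\h.(\g.(f (h g))))) (\f.(\h.(\g.((f g) h)))))) p) q) (\f.(\h.(\g.((f g) h)))))
Alpha-equivalence: compare structure up to binder renaming.
Result: True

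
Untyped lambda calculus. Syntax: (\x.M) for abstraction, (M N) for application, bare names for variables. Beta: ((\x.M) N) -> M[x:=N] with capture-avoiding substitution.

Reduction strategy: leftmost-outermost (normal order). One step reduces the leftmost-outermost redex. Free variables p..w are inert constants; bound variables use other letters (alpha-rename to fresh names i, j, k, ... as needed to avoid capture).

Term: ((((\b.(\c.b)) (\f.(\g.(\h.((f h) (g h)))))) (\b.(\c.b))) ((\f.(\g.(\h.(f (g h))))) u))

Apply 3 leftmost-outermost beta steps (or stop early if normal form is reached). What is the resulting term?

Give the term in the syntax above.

Answer: (\g.(\h.((((\f.(\g.(\h.(f (g h))))) u) h) (g h))))

Derivation:
Step 0: ((((\b.(\c.b)) (\f.(\g.(\h.((f h) (g h)))))) (\b.(\c.b))) ((\f.(\g.(\h.(f (g h))))) u))
Step 1: (((\c.(\f.(\g.(\h.((f h) (g h)))))) (\b.(\c.b))) ((\f.(\g.(\h.(f (g h))))) u))
Step 2: ((\f.(\g.(\h.((f h) (g h))))) ((\f.(\g.(\h.(f (g h))))) u))
Step 3: (\g.(\h.((((\f.(\g.(\h.(f (g h))))) u) h) (g h))))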